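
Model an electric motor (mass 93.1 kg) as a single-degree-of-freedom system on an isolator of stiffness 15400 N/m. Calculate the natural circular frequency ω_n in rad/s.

12.9 rad/s

ω_n = √(k/m) = √(15400/93.1) = √165.4 = 12.86 rad/s.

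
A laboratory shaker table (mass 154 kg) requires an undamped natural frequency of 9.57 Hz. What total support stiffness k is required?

557000 N/m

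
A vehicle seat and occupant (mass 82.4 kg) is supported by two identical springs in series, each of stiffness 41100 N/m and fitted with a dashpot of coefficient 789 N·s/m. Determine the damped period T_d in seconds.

0.418 s

Series springs: 1/k_eq = 2/41100, so k_eq = 41100/2 = 20550 N/m.
ω_n = √(k_eq/m) = √(20550/82.4) = 15.79 rad/s.
Critical damping c_c = 2√(k_eq·m) = 2√(20550 × 82.4) = 2603 N·s/m, so ζ = c/c_c = 789/2603 = 0.3032.
ω_d = ω_n√(1 − ζ²) = 15.79 × √(1 − 0.0919) = 15.05 rad/s.
T_d = 2π/ω_d = 0.4175 s.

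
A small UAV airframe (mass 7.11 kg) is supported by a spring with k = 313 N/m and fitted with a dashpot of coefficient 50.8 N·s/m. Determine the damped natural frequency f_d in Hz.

0.890 Hz

ω_n = √(k/m) = √(313.0/7.11) = 6.635 rad/s.
Critical damping c_c = 2√(k·m) = 2√(313.0 × 7.11) = 94.35 N·s/m, so ζ = c/c_c = 50.8/94.35 = 0.5384.
ω_d = ω_n√(1 − ζ²) = 6.635 × √(1 − 0.290) = 5.591 rad/s.
f_d = ω_d/(2π) = 0.8898 Hz.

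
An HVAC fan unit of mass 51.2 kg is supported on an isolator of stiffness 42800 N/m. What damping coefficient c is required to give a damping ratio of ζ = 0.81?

2400 N·s/m

c_c = 2√(k·m) = 2√(42800 × 51.2) = 2961 N·s/m.
c = ζ·c_c = 0.81 × 2961 = 2398 N·s/m.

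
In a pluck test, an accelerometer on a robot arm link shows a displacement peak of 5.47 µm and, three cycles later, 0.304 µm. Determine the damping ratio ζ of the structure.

0.152

Logarithmic decrement δ = (1/n)·ln(x₀/x_n) = (1/3)·ln(5.47/0.304) = (1/3)·ln(17.99) = 0.9633.
ζ = δ/√(4π² + δ²) = 0.9633/√(39.48 + 0.928) = 0.9633/6.357 = 0.1515.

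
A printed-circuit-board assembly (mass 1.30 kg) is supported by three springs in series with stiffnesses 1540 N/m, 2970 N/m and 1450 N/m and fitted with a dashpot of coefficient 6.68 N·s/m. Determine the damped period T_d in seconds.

0.295 s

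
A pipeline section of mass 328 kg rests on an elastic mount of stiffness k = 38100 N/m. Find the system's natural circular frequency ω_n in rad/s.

10.8 rad/s

ω_n = √(k/m) = √(38100/328) = √116.2 = 10.78 rad/s.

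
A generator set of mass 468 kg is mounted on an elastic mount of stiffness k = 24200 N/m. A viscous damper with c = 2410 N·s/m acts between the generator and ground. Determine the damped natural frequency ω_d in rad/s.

ω_n = √(k/m) = √(24200/468) = 7.191 rad/s.
Critical damping c_c = 2√(k·m) = 2√(24200 × 468) = 6731 N·s/m, so ζ = c/c_c = 2410/6731 = 0.3581.
ω_d = ω_n√(1 − ζ²) = 7.191 × √(1 − 0.128) = 6.714 rad/s.

6.71 rad/s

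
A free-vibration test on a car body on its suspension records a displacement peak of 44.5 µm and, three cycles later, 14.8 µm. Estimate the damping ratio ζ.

Logarithmic decrement δ = (1/n)·ln(x₀/x_n) = (1/3)·ln(44.5/14.8) = (1/3)·ln(3.007) = 0.3670.
ζ = δ/√(4π² + δ²) = 0.3670/√(39.48 + 0.135) = 0.3670/6.294 = 0.05830.

0.0583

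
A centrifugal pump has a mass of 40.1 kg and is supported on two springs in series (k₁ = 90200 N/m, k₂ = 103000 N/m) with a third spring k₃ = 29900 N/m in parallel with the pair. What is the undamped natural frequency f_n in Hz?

7.02 Hz

Series pair: k_s = k₁k₂/(k₁+k₂) = (90200)(103000)/(90200 + 103000) = 48090 N/m. In parallel with k₃: k_eq = 48090 + 29900 = 77990 N/m.
ω_n = √(k_eq/m) = √(77990/40.1) = √1945 = 44.10 rad/s.
f_n = ω_n/(2π) = 44.10/6.283 = 7.019 Hz.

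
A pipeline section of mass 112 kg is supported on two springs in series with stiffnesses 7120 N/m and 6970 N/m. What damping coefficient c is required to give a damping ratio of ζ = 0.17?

214 N·s/m

Series springs: 1/k_eq = 1/7120 + 1/6970 = 0.0002839, so k_eq = 3522 N/m.
c_c = 2√(k_eq·m) = 2√(3522 × 112) = 1256 N·s/m.
c = ζ·c_c = 0.17 × 1256 = 213.5 N·s/m.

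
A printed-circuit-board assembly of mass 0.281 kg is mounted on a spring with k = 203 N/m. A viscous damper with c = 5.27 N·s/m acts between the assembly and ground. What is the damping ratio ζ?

0.349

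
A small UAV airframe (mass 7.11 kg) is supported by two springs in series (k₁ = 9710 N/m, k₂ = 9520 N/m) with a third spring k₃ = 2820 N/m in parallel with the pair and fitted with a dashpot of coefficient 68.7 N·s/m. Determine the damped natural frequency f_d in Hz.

5.16 Hz

Series pair: k_s = k₁k₂/(k₁+k₂) = (9710)(9520)/(9710 + 9520) = 4807 N/m. In parallel with k₃: k_eq = 4807 + 2820 = 7627 N/m.
ω_n = √(k_eq/m) = √(7627/7.11) = 32.75 rad/s.
Critical damping c_c = 2√(k_eq·m) = 2√(7627 × 7.11) = 465.7 N·s/m, so ζ = c/c_c = 68.7/465.7 = 0.1475.
ω_d = ω_n√(1 − ζ²) = 32.75 × √(1 − 0.0218) = 32.39 rad/s.
f_d = ω_d/(2π) = 5.156 Hz.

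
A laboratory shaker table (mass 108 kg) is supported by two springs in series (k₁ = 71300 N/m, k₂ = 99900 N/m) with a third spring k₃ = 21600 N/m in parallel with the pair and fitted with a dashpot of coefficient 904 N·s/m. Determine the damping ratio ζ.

0.173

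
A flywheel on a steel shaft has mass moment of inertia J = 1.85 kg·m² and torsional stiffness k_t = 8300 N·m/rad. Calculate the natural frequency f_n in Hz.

10.7 Hz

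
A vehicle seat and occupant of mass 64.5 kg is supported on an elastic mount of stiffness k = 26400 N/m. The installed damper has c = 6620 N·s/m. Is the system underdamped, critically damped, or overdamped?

overdamped

c_c = 2√(k·m) = 2610 N·s/m; ζ = c/c_c = 6620/2610 = 2.54.
Since ζ > 1 the system is overdamped.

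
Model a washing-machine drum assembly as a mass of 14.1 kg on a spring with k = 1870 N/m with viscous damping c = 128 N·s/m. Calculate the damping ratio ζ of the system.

0.394

ω_n = √(k/m) = √(1870/14.1) = 11.52 rad/s.
Critical damping c_c = 2√(k·m) = 2√(1870 × 14.1) = 324.8 N·s/m, so ζ = c/c_c = 128/324.8 = 0.3941.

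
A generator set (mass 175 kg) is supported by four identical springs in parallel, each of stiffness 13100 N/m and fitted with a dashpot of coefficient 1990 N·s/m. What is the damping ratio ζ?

Parallel springs add: k_eq = 4 × 13100 = 52400 N/m.
ω_n = √(k_eq/m) = √(52400/175) = 17.30 rad/s.
Critical damping c_c = 2√(k_eq·m) = 2√(52400 × 175) = 6056 N·s/m, so ζ = c/c_c = 1990/6056 = 0.3286.

0.329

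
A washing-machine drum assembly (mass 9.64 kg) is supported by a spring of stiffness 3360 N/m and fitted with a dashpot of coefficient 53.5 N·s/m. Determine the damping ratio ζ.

ω_n = √(k/m) = √(3360/9.64) = 18.67 rad/s.
Critical damping c_c = 2√(k·m) = 2√(3360 × 9.64) = 359.9 N·s/m, so ζ = c/c_c = 53.5/359.9 = 0.1486.

0.149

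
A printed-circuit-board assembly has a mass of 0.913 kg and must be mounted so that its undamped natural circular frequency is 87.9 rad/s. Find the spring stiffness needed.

k = m·ω_n² = 0.913 × 87.90² = 0.913 × 7726 = 7054 N/m.

7050 N/m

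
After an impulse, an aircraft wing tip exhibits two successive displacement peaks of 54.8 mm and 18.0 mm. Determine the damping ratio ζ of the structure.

Logarithmic decrement δ = (1/n)·ln(x₀/x_n) = (1/1)·ln(54.8/18.0) = (1/1)·ln(3.044) = 1.113.
ζ = δ/√(4π² + δ²) = 1.113/√(39.48 + 1.24) = 1.113/6.381 = 0.1745.

0.174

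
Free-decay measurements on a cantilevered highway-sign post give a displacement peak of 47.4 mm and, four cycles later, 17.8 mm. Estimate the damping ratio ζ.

Logarithmic decrement δ = (1/n)·ln(x₀/x_n) = (1/4)·ln(47.4/17.8) = (1/4)·ln(2.663) = 0.2449.
ζ = δ/√(4π² + δ²) = 0.2449/√(39.48 + 0.0600) = 0.2449/6.288 = 0.03894.

0.0389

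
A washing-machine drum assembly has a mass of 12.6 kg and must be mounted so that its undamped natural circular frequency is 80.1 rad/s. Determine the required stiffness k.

80800 N/m

k = m·ω_n² = 12.6 × 80.10² = 12.6 × 6416 = 80840 N/m.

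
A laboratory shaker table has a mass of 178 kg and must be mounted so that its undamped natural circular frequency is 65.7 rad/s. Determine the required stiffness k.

k = m·ω_n² = 178 × 65.70² = 178 × 4316 = 768300 N/m.

768000 N/m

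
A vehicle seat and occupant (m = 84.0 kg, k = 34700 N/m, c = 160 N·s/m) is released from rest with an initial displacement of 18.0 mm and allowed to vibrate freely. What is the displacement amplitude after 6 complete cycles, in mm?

3.07 mm

ζ = c/(2√(km)) = 160/(2√(34700 × 84.0)) = 160/3415 = 0.04686.
Logarithmic decrement δ = 2πζ/√(1 − ζ²) = 2π × 0.04686/√(1 − 0.00220) = 0.2947.
After n cycles, x_n/x₀ = e^(−nδ), so x_6 = 18.0 × e^(−6 × 0.2947) = 18.0 × 0.1706 = 3.071 mm.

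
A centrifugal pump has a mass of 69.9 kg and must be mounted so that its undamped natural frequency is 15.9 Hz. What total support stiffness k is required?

698000 N/m

ω_n = 2πf_n = 2π × 15.9 = 99.90 rad/s.
k = m·ω_n² = 69.9 × 99.90² = 69.9 × 9981 = 697600 N/m.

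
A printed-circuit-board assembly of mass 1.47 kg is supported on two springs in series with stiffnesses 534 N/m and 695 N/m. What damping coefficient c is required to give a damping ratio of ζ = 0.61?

25.7 N·s/m

Series springs: 1/k_eq = 1/534 + 1/695 = 0.003312, so k_eq = 302.0 N/m.
c_c = 2√(k_eq·m) = 2√(302.0 × 1.47) = 42.14 N·s/m.
c = ζ·c_c = 0.61 × 42.14 = 25.70 N·s/m.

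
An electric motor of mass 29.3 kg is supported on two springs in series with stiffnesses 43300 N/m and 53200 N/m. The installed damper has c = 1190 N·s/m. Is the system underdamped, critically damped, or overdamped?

underdamped

Series springs: 1/k_eq = 1/43300 + 1/53200 = 4.189×10^-5, so k_eq = 23870 N/m.
c_c = 2√(k_eq·m) = 1673 N·s/m; ζ = c/c_c = 1190/1673 = 0.711.
Since ζ < 1 the system is underdamped.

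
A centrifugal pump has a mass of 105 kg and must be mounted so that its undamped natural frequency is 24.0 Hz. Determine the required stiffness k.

2390000 N/m

ω_n = 2πf_n = 2π × 24.0 = 150.8 rad/s.
k = m·ω_n² = 105 × 150.8² = 105 × 22740 = 2388000 N/m.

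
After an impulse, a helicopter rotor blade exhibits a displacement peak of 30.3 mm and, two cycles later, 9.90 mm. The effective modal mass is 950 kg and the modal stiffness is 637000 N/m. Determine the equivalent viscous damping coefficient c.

4360 N·s/m

Logarithmic decrement δ = (1/n)·ln(x₀/x_n) = (1/2)·ln(30.3/9.90) = (1/2)·ln(3.061) = 0.5593.
ζ = δ/√(4π² + δ²) = 0.5593/√(39.48 + 0.313) = 0.5593/6.308 = 0.08867.
c = ζ · 2√(km) = 0.08867 × 2√(637000 × 950) = 0.08867 × 49200 = 4362 N·s/m.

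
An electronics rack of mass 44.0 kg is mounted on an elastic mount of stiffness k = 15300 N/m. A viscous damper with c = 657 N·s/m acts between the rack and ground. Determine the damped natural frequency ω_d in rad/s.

ω_n = √(k/m) = √(15300/44.0) = 18.65 rad/s.
Critical damping c_c = 2√(k·m) = 2√(15300 × 44.0) = 1641 N·s/m, so ζ = c/c_c = 657/1641 = 0.4004.
ω_d = ω_n√(1 − ζ²) = 18.65 × √(1 − 0.160) = 17.09 rad/s.

17.1 rad/s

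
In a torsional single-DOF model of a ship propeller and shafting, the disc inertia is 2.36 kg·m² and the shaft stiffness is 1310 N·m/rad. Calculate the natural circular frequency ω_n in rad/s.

23.6 rad/s

ω_n = √(k_t/J) = √(1310/2.36) = √555.1 = 23.56 rad/s.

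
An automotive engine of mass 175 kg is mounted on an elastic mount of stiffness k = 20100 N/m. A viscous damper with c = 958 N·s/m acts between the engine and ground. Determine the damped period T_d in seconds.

ω_n = √(k/m) = √(20100/175) = 10.72 rad/s.
Critical damping c_c = 2√(k·m) = 2√(20100 × 175) = 3751 N·s/m, so ζ = c/c_c = 958/3751 = 0.2554.
ω_d = ω_n√(1 − ζ²) = 10.72 × √(1 − 0.0652) = 10.36 rad/s.
T_d = 2π/ω_d = 0.6064 s.

0.606 s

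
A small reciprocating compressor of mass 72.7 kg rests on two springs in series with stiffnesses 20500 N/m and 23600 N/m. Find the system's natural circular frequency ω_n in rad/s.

12.3 rad/s

Series springs: 1/k_eq = 1/20500 + 1/23600 = 9.115×10^-5, so k_eq = 10970 N/m.
ω_n = √(k_eq/m) = √(10970/72.7) = √150.9 = 12.28 rad/s.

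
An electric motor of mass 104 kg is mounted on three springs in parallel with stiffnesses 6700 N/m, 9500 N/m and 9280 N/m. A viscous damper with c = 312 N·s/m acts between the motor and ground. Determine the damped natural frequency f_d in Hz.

2.48 Hz

Parallel springs add: k_eq = 6700 + 9500 + 9280 = 25480 N/m.
ω_n = √(k_eq/m) = √(25480/104) = 15.65 rad/s.
Critical damping c_c = 2√(k_eq·m) = 2√(25480 × 104) = 3256 N·s/m, so ζ = c/c_c = 312/3256 = 0.09583.
ω_d = ω_n√(1 − ζ²) = 15.65 × √(1 − 0.00918) = 15.58 rad/s.
f_d = ω_d/(2π) = 2.480 Hz.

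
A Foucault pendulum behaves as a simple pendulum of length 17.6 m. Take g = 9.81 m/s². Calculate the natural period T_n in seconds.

8.42 s

For a simple pendulum ω_n = √(g/L) = √(9.81/17.6) = √0.5574 = 0.7466 rad/s.
T_n = 2π/ω_n = 6.283/0.7466 = 8.416 s.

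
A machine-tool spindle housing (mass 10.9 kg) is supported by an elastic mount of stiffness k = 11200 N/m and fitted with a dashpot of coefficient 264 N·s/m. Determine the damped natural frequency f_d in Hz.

ω_n = √(k/m) = √(11200/10.9) = 32.05 rad/s.
Critical damping c_c = 2√(k·m) = 2√(11200 × 10.9) = 698.8 N·s/m, so ζ = c/c_c = 264/698.8 = 0.3778.
ω_d = ω_n√(1 − ζ²) = 32.05 × √(1 − 0.143) = 29.68 rad/s.
f_d = ω_d/(2π) = 4.724 Hz.

4.72 Hz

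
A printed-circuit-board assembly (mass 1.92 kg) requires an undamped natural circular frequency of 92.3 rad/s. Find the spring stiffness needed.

k = m·ω_n² = 1.92 × 92.30² = 1.92 × 8519 = 16360 N/m.

16400 N/m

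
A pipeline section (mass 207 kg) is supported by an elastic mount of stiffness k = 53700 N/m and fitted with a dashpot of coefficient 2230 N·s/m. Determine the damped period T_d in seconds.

0.414 s

ω_n = √(k/m) = √(53700/207) = 16.11 rad/s.
Critical damping c_c = 2√(k·m) = 2√(53700 × 207) = 6668 N·s/m, so ζ = c/c_c = 2230/6668 = 0.3344.
ω_d = ω_n√(1 − ζ²) = 16.11 × √(1 − 0.112) = 15.18 rad/s.
T_d = 2π/ω_d = 0.4139 s.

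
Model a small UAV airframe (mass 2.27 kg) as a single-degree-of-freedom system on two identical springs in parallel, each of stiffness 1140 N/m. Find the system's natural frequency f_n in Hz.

Parallel springs add: k_eq = 2 × 1140 = 2280 N/m.
ω_n = √(k_eq/m) = √(2280/2.27) = √1004 = 31.69 rad/s.
f_n = ω_n/(2π) = 31.69/6.283 = 5.044 Hz.

5.04 Hz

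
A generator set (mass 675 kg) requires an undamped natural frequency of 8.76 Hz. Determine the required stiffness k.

ω_n = 2πf_n = 2π × 8.76 = 55.04 rad/s.
k = m·ω_n² = 675 × 55.04² = 675 × 3029 = 2045000 N/m.

2040000 N/m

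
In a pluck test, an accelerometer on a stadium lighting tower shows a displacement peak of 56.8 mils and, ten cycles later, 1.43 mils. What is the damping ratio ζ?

0.0585

Logarithmic decrement δ = (1/n)·ln(x₀/x_n) = (1/10)·ln(56.8/1.43) = (1/10)·ln(39.72) = 0.3682.
ζ = δ/√(4π² + δ²) = 0.3682/√(39.48 + 0.136) = 0.3682/6.294 = 0.05850.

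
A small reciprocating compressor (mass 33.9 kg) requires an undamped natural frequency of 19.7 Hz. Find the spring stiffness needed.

519000 N/m

ω_n = 2πf_n = 2π × 19.7 = 123.8 rad/s.
k = m·ω_n² = 33.9 × 123.8² = 33.9 × 15320 = 519400 N/m.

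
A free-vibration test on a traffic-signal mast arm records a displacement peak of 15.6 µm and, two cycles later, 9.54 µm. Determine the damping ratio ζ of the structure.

0.0391

Logarithmic decrement δ = (1/n)·ln(x₀/x_n) = (1/2)·ln(15.6/9.54) = (1/2)·ln(1.635) = 0.2459.
ζ = δ/√(4π² + δ²) = 0.2459/√(39.48 + 0.0605) = 0.2459/6.288 = 0.03910.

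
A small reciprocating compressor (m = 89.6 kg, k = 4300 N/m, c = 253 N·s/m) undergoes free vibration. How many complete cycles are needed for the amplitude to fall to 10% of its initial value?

2 cycles

ζ = c/(2√(km)) = 253/(2√(4300 × 89.6)) = 253/1241 = 0.2038.
Logarithmic decrement δ = 2πζ/√(1 − ζ²) = 2π × 0.2038/√(1 − 0.0415) = 1.308.
x_n/x₀ = e^(−nδ) ≤ 0.1; take ln: n ≥ ln(1/0.1)/δ = 2.303/1.308 = 1.760.
So 2 complete cycles are required.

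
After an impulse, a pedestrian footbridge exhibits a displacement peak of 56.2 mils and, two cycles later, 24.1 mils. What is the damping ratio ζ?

Logarithmic decrement δ = (1/n)·ln(x₀/x_n) = (1/2)·ln(56.2/24.1) = (1/2)·ln(2.332) = 0.4234.
ζ = δ/√(4π² + δ²) = 0.4234/√(39.48 + 0.179) = 0.4234/6.297 = 0.06723.

0.0672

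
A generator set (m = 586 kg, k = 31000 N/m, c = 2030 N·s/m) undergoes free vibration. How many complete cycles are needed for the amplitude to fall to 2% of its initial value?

ζ = c/(2√(km)) = 2030/(2√(31000 × 586)) = 2030/8524 = 0.2381.
Logarithmic decrement δ = 2πζ/√(1 − ζ²) = 2π × 0.2381/√(1 − 0.0567) = 1.541.
x_n/x₀ = e^(−nδ) ≤ 0.02; take ln: n ≥ ln(1/0.02)/δ = 3.912/1.541 = 2.539.
So 3 complete cycles are required.

3 cycles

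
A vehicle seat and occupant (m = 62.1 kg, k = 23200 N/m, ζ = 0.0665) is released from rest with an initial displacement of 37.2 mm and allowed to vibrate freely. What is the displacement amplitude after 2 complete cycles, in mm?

16.1 mm

Logarithmic decrement δ = 2πζ/√(1 − ζ²) = 2π × 0.06650/√(1 − 0.00442) = 0.4188.
After n cycles, x_n/x₀ = e^(−nδ), so x_2 = 37.2 × e^(−2 × 0.4188) = 37.2 × 0.4328 = 16.10 mm.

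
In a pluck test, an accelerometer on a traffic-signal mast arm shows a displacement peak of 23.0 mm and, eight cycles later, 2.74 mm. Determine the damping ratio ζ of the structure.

0.0423

Logarithmic decrement δ = (1/n)·ln(x₀/x_n) = (1/8)·ln(23.0/2.74) = (1/8)·ln(8.394) = 0.2659.
ζ = δ/√(4π² + δ²) = 0.2659/√(39.48 + 0.0707) = 0.2659/6.289 = 0.04229.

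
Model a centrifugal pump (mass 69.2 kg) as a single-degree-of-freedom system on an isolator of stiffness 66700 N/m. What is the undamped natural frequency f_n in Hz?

4.94 Hz

ω_n = √(k/m) = √(66700/69.2) = √963.9 = 31.05 rad/s.
f_n = ω_n/(2π) = 31.05/6.283 = 4.941 Hz.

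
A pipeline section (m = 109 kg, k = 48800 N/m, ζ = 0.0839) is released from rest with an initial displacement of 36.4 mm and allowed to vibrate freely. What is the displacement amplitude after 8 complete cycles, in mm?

0.529 mm

Logarithmic decrement δ = 2πζ/√(1 − ζ²) = 2π × 0.08390/√(1 − 0.00704) = 0.5290.
After n cycles, x_n/x₀ = e^(−nδ), so x_8 = 36.4 × e^(−8 × 0.5290) = 36.4 × 0.01452 = 0.5285 mm.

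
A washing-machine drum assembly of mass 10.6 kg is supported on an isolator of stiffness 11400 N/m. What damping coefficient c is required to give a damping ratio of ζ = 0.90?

c_c = 2√(k·m) = 2√(11400 × 10.6) = 695.2 N·s/m.
c = ζ·c_c = 0.90 × 695.2 = 625.7 N·s/m.

626 N·s/m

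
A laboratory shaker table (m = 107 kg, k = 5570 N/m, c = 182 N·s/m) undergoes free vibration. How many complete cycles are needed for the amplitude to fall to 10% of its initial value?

4 cycles

ζ = c/(2√(km)) = 182/(2√(5570 × 107)) = 182/1544 = 0.1179.
Logarithmic decrement δ = 2πζ/√(1 − ζ²) = 2π × 0.1179/√(1 − 0.0139) = 0.7458.
x_n/x₀ = e^(−nδ) ≤ 0.1; take ln: n ≥ ln(1/0.1)/δ = 2.303/0.7458 = 3.087.
So 4 complete cycles are required.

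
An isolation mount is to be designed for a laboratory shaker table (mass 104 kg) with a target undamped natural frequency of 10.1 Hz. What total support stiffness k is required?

ω_n = 2πf_n = 2π × 10.1 = 63.46 rad/s.
k = m·ω_n² = 104 × 63.46² = 104 × 4027 = 418800 N/m.

419000 N/m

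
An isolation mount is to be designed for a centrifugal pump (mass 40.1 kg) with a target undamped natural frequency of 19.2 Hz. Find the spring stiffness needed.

ω_n = 2πf_n = 2π × 19.2 = 120.6 rad/s.
k = m·ω_n² = 40.1 × 120.6² = 40.1 × 14550 = 583600 N/m.

584000 N/m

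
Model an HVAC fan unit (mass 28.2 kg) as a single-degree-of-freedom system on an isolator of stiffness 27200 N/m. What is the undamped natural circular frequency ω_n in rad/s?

ω_n = √(k/m) = √(27200/28.2) = √964.5 = 31.06 rad/s.

31.1 rad/s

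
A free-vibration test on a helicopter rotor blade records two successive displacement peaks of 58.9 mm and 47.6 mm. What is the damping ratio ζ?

0.0339

Logarithmic decrement δ = (1/n)·ln(x₀/x_n) = (1/1)·ln(58.9/47.6) = (1/1)·ln(1.237) = 0.2130.
ζ = δ/√(4π² + δ²) = 0.2130/√(39.48 + 0.0454) = 0.2130/6.287 = 0.03388.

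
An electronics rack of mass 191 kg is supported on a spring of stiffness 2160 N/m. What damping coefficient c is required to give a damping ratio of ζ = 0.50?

c_c = 2√(k·m) = 2√(2160 × 191) = 1285 N·s/m.
c = ζ·c_c = 0.50 × 1285 = 642.3 N·s/m.

642 N·s/m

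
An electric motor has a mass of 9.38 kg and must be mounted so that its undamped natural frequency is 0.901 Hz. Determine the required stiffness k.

ω_n = 2πf_n = 2π × 0.901 = 5.661 rad/s.
k = m·ω_n² = 9.38 × 5.661² = 9.38 × 32.05 = 300.6 N/m.

301 N/m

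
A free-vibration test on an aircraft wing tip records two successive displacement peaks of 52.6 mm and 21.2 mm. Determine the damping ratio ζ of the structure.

Logarithmic decrement δ = (1/n)·ln(x₀/x_n) = (1/1)·ln(52.6/21.2) = (1/1)·ln(2.481) = 0.9087.
ζ = δ/√(4π² + δ²) = 0.9087/√(39.48 + 0.826) = 0.9087/6.349 = 0.1431.

0.143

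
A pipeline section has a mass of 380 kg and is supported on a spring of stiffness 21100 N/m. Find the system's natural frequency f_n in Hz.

ω_n = √(k/m) = √(21100/380) = √55.53 = 7.452 rad/s.
f_n = ω_n/(2π) = 7.452/6.283 = 1.186 Hz.

1.19 Hz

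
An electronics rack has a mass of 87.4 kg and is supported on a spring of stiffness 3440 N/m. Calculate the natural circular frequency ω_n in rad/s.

6.27 rad/s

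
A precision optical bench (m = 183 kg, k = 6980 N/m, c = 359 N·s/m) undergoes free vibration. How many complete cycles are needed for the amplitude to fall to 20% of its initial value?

2 cycles

ζ = c/(2√(km)) = 359/(2√(6980 × 183)) = 359/2260 = 0.1588.
Logarithmic decrement δ = 2πζ/√(1 − ζ²) = 2π × 0.1588/√(1 − 0.0252) = 1.011.
x_n/x₀ = e^(−nδ) ≤ 0.2; take ln: n ≥ ln(1/0.2)/δ = 1.609/1.011 = 1.592.
So 2 complete cycles are required.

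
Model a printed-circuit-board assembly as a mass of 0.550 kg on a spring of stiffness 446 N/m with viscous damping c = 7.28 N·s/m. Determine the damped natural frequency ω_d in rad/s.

ω_n = √(k/m) = √(446.0/0.550) = 28.48 rad/s.
Critical damping c_c = 2√(k·m) = 2√(446.0 × 0.550) = 31.32 N·s/m, so ζ = c/c_c = 7.28/31.32 = 0.2324.
ω_d = ω_n√(1 − ζ²) = 28.48 × √(1 − 0.0540) = 27.70 rad/s.

27.7 rad/s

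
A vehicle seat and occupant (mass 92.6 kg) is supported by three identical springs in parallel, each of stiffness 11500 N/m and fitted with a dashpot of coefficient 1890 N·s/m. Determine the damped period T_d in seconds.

Parallel springs add: k_eq = 3 × 11500 = 34500 N/m.
ω_n = √(k_eq/m) = √(34500/92.6) = 19.30 rad/s.
Critical damping c_c = 2√(k_eq·m) = 2√(34500 × 92.6) = 3575 N·s/m, so ζ = c/c_c = 1890/3575 = 0.5287.
ω_d = ω_n√(1 − ζ²) = 19.30 × √(1 − 0.280) = 16.38 rad/s.
T_d = 2π/ω_d = 0.3835 s.

0.384 s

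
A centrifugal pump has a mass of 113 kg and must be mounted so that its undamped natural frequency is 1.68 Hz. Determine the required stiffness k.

12600 N/m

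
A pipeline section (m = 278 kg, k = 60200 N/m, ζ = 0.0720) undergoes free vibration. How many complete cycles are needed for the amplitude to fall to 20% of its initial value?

4 cycles

Logarithmic decrement δ = 2πζ/√(1 − ζ²) = 2π × 0.07200/√(1 − 0.00518) = 0.4536.
x_n/x₀ = e^(−nδ) ≤ 0.2; take ln: n ≥ ln(1/0.2)/δ = 1.609/0.4536 = 3.548.
So 4 complete cycles are required.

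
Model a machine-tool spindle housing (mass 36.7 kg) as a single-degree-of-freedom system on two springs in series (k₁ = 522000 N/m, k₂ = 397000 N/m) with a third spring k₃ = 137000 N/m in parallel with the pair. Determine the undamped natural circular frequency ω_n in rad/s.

99.4 rad/s

Series pair: k_s = k₁k₂/(k₁+k₂) = (522000)(397000)/(522000 + 397000) = 225500 N/m. In parallel with k₃: k_eq = 225500 + 137000 = 362500 N/m.
ω_n = √(k_eq/m) = √(362500/36.7) = √9877 = 99.38 rad/s.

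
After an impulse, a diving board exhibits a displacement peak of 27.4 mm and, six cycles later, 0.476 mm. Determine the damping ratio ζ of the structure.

Logarithmic decrement δ = (1/n)·ln(x₀/x_n) = (1/6)·ln(27.4/0.476) = (1/6)·ln(57.56) = 0.6755.
ζ = δ/√(4π² + δ²) = 0.6755/√(39.48 + 0.456) = 0.6755/6.319 = 0.1069.

0.107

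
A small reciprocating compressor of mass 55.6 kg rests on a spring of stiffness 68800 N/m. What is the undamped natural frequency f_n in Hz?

5.60 Hz

ω_n = √(k/m) = √(68800/55.6) = √1237 = 35.18 rad/s.
f_n = ω_n/(2π) = 35.18/6.283 = 5.599 Hz.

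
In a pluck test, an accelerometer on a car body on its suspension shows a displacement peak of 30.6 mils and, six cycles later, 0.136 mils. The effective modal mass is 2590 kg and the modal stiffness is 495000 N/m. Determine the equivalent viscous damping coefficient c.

10200 N·s/m

Logarithmic decrement δ = (1/n)·ln(x₀/x_n) = (1/6)·ln(30.6/0.136) = (1/6)·ln(225.0) = 0.9027.
ζ = δ/√(4π² + δ²) = 0.9027/√(39.48 + 0.815) = 0.9027/6.348 = 0.1422.
c = ζ · 2√(km) = 0.1422 × 2√(495000 × 2590) = 0.1422 × 71610 = 10180 N·s/m.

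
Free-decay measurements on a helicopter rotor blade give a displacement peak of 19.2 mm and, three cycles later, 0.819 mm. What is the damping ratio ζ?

0.165

Logarithmic decrement δ = (1/n)·ln(x₀/x_n) = (1/3)·ln(19.2/0.819) = (1/3)·ln(23.44) = 1.052.
ζ = δ/√(4π² + δ²) = 1.052/√(39.48 + 1.11) = 1.052/6.371 = 0.1651.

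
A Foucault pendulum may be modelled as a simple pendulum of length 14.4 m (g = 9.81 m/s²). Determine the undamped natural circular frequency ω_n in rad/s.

0.825 rad/s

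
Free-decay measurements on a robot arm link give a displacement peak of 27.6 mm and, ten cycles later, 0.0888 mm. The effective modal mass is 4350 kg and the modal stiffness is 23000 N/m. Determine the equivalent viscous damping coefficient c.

1820 N·s/m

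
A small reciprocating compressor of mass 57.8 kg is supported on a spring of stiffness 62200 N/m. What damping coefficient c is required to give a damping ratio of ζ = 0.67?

c_c = 2√(k·m) = 2√(62200 × 57.8) = 3792 N·s/m.
c = ζ·c_c = 0.67 × 3792 = 2541 N·s/m.

2540 N·s/m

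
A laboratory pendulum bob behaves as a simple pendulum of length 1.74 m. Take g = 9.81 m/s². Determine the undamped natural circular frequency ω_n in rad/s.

2.37 rad/s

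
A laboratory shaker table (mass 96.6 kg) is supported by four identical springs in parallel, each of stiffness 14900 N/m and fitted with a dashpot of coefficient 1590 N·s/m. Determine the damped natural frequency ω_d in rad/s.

23.4 rad/s

Parallel springs add: k_eq = 4 × 14900 = 59600 N/m.
ω_n = √(k_eq/m) = √(59600/96.6) = 24.84 rad/s.
Critical damping c_c = 2√(k_eq·m) = 2√(59600 × 96.6) = 4799 N·s/m, so ζ = c/c_c = 1590/4799 = 0.3313.
ω_d = ω_n√(1 − ζ²) = 24.84 × √(1 − 0.110) = 23.44 rad/s.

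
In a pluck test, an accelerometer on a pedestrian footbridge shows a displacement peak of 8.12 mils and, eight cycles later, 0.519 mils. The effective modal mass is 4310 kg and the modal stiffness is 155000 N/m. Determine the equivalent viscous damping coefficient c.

Logarithmic decrement δ = (1/n)·ln(x₀/x_n) = (1/8)·ln(8.12/0.519) = (1/8)·ln(15.65) = 0.3438.
ζ = δ/√(4π² + δ²) = 0.3438/√(39.48 + 0.118) = 0.3438/6.293 = 0.05463.
c = ζ · 2√(km) = 0.05463 × 2√(155000 × 4310) = 0.05463 × 51690 = 2824 N·s/m.

2820 N·s/m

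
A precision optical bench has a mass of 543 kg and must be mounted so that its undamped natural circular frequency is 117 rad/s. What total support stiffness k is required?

k = m·ω_n² = 543 × 117.0² = 543 × 13690 = 7433000 N/m.

7430000 N/m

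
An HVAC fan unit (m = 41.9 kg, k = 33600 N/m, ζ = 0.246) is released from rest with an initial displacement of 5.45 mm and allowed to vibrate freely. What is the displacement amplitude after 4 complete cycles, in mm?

0.00925 mm

Logarithmic decrement δ = 2πζ/√(1 − ζ²) = 2π × 0.2460/√(1 − 0.0605) = 1.595.
After n cycles, x_n/x₀ = e^(−nδ), so x_4 = 5.45 × e^(−4 × 1.595) = 5.45 × 0.001697 = 0.009251 mm.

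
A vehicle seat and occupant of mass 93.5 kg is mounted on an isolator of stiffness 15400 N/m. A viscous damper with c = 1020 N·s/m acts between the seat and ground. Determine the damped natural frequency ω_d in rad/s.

ω_n = √(k/m) = √(15400/93.5) = 12.83 rad/s.
Critical damping c_c = 2√(k·m) = 2√(15400 × 93.5) = 2400 N·s/m, so ζ = c/c_c = 1020/2400 = 0.4250.
ω_d = ω_n√(1 − ζ²) = 12.83 × √(1 − 0.181) = 11.62 rad/s.

11.6 rad/s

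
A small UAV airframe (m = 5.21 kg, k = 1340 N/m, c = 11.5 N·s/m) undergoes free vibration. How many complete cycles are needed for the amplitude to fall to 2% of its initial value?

10 cycles

ζ = c/(2√(km)) = 11.5/(2√(1340 × 5.21)) = 11.5/167.1 = 0.06882.
Logarithmic decrement δ = 2πζ/√(1 − ζ²) = 2π × 0.06882/√(1 − 0.00474) = 0.4334.
x_n/x₀ = e^(−nδ) ≤ 0.02; take ln: n ≥ ln(1/0.02)/δ = 3.912/0.4334 = 9.026.
So 10 complete cycles are required.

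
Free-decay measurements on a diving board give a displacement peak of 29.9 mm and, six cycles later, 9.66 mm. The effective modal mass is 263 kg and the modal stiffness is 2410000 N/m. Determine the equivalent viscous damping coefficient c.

1510 N·s/m

Logarithmic decrement δ = (1/n)·ln(x₀/x_n) = (1/6)·ln(29.9/9.66) = (1/6)·ln(3.095) = 0.1883.
ζ = δ/√(4π² + δ²) = 0.1883/√(39.48 + 0.0355) = 0.1883/6.286 = 0.02996.
c = ζ · 2√(km) = 0.02996 × 2√(2410000 × 263) = 0.02996 × 50350 = 1508 N·s/m.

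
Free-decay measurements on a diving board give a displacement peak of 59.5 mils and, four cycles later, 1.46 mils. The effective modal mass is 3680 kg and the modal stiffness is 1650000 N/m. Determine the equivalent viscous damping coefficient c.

22700 N·s/m

Logarithmic decrement δ = (1/n)·ln(x₀/x_n) = (1/4)·ln(59.5/1.46) = (1/4)·ln(40.75) = 0.9269.
ζ = δ/√(4π² + δ²) = 0.9269/√(39.48 + 0.859) = 0.9269/6.351 = 0.1459.
c = ζ · 2√(km) = 0.1459 × 2√(1650000 × 3680) = 0.1459 × 155800 = 22740 N·s/m.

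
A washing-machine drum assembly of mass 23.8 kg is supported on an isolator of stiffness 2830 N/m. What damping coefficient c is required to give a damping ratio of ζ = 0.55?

285 N·s/m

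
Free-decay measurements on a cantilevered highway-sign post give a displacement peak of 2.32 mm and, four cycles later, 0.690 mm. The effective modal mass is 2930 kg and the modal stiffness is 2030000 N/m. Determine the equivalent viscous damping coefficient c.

7430 N·s/m

Logarithmic decrement δ = (1/n)·ln(x₀/x_n) = (1/4)·ln(2.32/0.690) = (1/4)·ln(3.362) = 0.3032.
ζ = δ/√(4π² + δ²) = 0.3032/√(39.48 + 0.0919) = 0.3032/6.290 = 0.04819.
c = ζ · 2√(km) = 0.04819 × 2√(2030000 × 2930) = 0.04819 × 154200 = 7434 N·s/m.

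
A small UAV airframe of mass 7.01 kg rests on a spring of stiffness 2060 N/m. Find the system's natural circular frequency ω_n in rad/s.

17.1 rad/s

ω_n = √(k/m) = √(2060/7.01) = √293.9 = 17.14 rad/s.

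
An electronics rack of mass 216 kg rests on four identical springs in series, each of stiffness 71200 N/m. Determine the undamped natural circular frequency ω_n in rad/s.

9.08 rad/s

Series springs: 1/k_eq = 4/71200, so k_eq = 71200/4 = 17800 N/m.
ω_n = √(k_eq/m) = √(17800/216) = √82.41 = 9.078 rad/s.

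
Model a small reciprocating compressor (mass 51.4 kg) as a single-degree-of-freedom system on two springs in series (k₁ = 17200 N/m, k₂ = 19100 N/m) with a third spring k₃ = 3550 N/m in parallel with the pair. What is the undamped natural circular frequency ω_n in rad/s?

Series pair: k_s = k₁k₂/(k₁+k₂) = (17200)(19100)/(17200 + 19100) = 9050 N/m. In parallel with k₃: k_eq = 9050 + 3550 = 12600 N/m.
ω_n = √(k_eq/m) = √(12600/51.4) = √245.1 = 15.66 rad/s.

15.7 rad/s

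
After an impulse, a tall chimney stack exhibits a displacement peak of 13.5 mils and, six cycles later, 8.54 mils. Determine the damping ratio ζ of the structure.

Logarithmic decrement δ = (1/n)·ln(x₀/x_n) = (1/6)·ln(13.5/8.54) = (1/6)·ln(1.581) = 0.07632.
ζ = δ/√(4π² + δ²) = 0.07632/√(39.48 + 0.00582) = 0.07632/6.284 = 0.01215.

0.0121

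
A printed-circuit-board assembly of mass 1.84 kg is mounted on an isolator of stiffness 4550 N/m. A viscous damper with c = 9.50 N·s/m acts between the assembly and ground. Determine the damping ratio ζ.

ω_n = √(k/m) = √(4550/1.84) = 49.73 rad/s.
Critical damping c_c = 2√(k·m) = 2√(4550 × 1.84) = 183.0 N·s/m, so ζ = c/c_c = 9.50/183.0 = 0.05191.

0.0519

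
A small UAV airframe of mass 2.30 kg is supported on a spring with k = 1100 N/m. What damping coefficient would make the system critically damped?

101 N·s/m

c_c = 2√(k·m) = 2√(1100 × 2.30) = 2 × 50.30 = 100.6 N·s/m.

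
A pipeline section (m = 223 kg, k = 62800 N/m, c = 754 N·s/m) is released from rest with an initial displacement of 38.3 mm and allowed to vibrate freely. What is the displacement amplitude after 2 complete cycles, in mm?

ζ = c/(2√(km)) = 754/(2√(62800 × 223)) = 754/7484 = 0.1007.
Logarithmic decrement δ = 2πζ/√(1 − ζ²) = 2π × 0.1007/√(1 − 0.0101) = 0.6362.
After n cycles, x_n/x₀ = e^(−nδ), so x_2 = 38.3 × e^(−2 × 0.6362) = 38.3 × 0.2801 = 10.73 mm.

10.7 mm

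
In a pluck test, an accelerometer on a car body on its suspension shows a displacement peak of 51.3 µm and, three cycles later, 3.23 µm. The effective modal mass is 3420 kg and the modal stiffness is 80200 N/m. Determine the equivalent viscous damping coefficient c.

4810 N·s/m

Logarithmic decrement δ = (1/n)·ln(x₀/x_n) = (1/3)·ln(51.3/3.23) = (1/3)·ln(15.88) = 0.9217.
ζ = δ/√(4π² + δ²) = 0.9217/√(39.48 + 0.850) = 0.9217/6.350 = 0.1451.
c = ζ · 2√(km) = 0.1451 × 2√(80200 × 3420) = 0.1451 × 33120 = 4808 N·s/m.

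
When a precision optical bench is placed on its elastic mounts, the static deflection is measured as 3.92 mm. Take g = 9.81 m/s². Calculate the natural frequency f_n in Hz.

7.96 Hz

ω_n = √(g/δ_st) = √(9.81/0.00392) = √2503 = 50.03 rad/s.
f_n = ω_n/(2π) = 50.03/6.283 = 7.962 Hz.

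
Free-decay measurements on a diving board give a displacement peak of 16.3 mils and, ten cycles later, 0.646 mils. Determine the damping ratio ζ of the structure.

Logarithmic decrement δ = (1/n)·ln(x₀/x_n) = (1/10)·ln(16.3/0.646) = (1/10)·ln(25.23) = 0.3228.
ζ = δ/√(4π² + δ²) = 0.3228/√(39.48 + 0.104) = 0.3228/6.291 = 0.05131.

0.0513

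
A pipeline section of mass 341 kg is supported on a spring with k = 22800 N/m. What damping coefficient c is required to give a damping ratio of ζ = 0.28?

c_c = 2√(k·m) = 2√(22800 × 341) = 5577 N·s/m.
c = ζ·c_c = 0.28 × 5577 = 1561 N·s/m.

1560 N·s/m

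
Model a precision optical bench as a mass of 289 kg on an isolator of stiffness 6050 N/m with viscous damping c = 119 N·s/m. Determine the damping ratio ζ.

ω_n = √(k/m) = √(6050/289) = 4.575 rad/s.
Critical damping c_c = 2√(k·m) = 2√(6050 × 289) = 2645 N·s/m, so ζ = c/c_c = 119/2645 = 0.04500.

0.0450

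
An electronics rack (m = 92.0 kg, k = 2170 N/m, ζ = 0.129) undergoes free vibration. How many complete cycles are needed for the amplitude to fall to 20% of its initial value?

2 cycles

Logarithmic decrement δ = 2πζ/√(1 − ζ²) = 2π × 0.1290/√(1 − 0.0166) = 0.8174.
x_n/x₀ = e^(−nδ) ≤ 0.2; take ln: n ≥ ln(1/0.2)/δ = 1.609/0.8174 = 1.969.
So 2 complete cycles are required.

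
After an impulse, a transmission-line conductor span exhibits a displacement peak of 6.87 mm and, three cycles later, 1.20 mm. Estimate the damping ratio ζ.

0.0922

Logarithmic decrement δ = (1/n)·ln(x₀/x_n) = (1/3)·ln(6.87/1.20) = (1/3)·ln(5.725) = 0.5816.
ζ = δ/√(4π² + δ²) = 0.5816/√(39.48 + 0.338) = 0.5816/6.310 = 0.09217.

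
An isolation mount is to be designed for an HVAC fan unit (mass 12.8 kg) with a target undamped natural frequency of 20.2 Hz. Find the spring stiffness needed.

206000 N/m

ω_n = 2πf_n = 2π × 20.2 = 126.9 rad/s.
k = m·ω_n² = 12.8 × 126.9² = 12.8 × 16110 = 206200 N/m.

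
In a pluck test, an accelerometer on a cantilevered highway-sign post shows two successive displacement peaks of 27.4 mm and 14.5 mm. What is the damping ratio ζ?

0.101

Logarithmic decrement δ = (1/n)·ln(x₀/x_n) = (1/1)·ln(27.4/14.5) = (1/1)·ln(1.890) = 0.6364.
ζ = δ/√(4π² + δ²) = 0.6364/√(39.48 + 0.405) = 0.6364/6.315 = 0.1008.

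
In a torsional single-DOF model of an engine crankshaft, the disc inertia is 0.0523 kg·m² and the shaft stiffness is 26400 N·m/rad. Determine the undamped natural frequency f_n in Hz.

113 Hz

ω_n = √(k_t/J) = √(26400/0.0523) = √504800 = 710.5 rad/s.
f_n = ω_n/(2π) = 710.5/6.283 = 113.1 Hz.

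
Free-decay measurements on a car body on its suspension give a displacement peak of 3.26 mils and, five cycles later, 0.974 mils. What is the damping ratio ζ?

0.0384

Logarithmic decrement δ = (1/n)·ln(x₀/x_n) = (1/5)·ln(3.26/0.974) = (1/5)·ln(3.347) = 0.2416.
ζ = δ/√(4π² + δ²) = 0.2416/√(39.48 + 0.0584) = 0.2416/6.288 = 0.03843.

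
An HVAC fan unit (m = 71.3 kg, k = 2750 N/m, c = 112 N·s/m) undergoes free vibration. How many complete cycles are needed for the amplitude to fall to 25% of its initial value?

ζ = c/(2√(km)) = 112/(2√(2750 × 71.3)) = 112/885.6 = 0.1265.
Logarithmic decrement δ = 2πζ/√(1 − ζ²) = 2π × 0.1265/√(1 − 0.0160) = 0.8010.
x_n/x₀ = e^(−nδ) ≤ 0.25; take ln: n ≥ ln(1/0.25)/δ = 1.386/0.8010 = 1.731.
So 2 complete cycles are required.

2 cycles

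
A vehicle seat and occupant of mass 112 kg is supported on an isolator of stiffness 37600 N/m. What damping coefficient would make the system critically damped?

4100 N·s/m

c_c = 2√(k·m) = 2√(37600 × 112) = 2 × 2052 = 4104 N·s/m.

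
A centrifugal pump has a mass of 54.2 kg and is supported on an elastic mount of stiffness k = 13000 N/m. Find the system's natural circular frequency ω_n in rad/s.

15.5 rad/s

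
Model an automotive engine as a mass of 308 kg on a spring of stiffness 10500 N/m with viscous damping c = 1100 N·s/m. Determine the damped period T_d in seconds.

1.13 s

ω_n = √(k/m) = √(10500/308) = 5.839 rad/s.
Critical damping c_c = 2√(k·m) = 2√(10500 × 308) = 3597 N·s/m, so ζ = c/c_c = 1100/3597 = 0.3058.
ω_d = ω_n√(1 − ζ²) = 5.839 × √(1 − 0.0935) = 5.559 rad/s.
T_d = 2π/ω_d = 1.130 s.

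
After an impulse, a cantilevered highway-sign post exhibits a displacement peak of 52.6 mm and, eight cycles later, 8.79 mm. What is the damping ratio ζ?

0.0356

Logarithmic decrement δ = (1/n)·ln(x₀/x_n) = (1/8)·ln(52.6/8.79) = (1/8)·ln(5.984) = 0.2236.
ζ = δ/√(4π² + δ²) = 0.2236/√(39.48 + 0.0500) = 0.2236/6.287 = 0.03557.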